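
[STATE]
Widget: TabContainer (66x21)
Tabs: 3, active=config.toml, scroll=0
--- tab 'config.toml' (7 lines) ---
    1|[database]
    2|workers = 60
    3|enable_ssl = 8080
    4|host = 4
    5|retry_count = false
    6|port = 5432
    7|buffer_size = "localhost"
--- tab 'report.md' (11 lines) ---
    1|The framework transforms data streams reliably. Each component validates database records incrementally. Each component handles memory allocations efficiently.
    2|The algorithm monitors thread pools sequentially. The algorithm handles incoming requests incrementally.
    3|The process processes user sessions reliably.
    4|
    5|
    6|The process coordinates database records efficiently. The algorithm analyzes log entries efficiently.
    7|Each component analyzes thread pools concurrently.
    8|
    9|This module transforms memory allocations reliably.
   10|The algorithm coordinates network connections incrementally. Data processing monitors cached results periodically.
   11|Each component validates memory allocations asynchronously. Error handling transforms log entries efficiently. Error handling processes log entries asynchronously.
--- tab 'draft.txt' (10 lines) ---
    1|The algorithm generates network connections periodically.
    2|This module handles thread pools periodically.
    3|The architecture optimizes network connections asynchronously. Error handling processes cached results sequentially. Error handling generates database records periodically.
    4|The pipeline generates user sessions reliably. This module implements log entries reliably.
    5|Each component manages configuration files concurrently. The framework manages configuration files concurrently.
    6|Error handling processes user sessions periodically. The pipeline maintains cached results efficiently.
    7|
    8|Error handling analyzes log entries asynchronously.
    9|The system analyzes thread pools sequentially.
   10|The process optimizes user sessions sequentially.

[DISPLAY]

[config.toml]│ report.md │ draft.txt                              
──────────────────────────────────────────────────────────────────
[database]                                                        
workers = 60                                                      
enable_ssl = 8080                                                 
host = 4                                                          
retry_count = false                                               
port = 5432                                                       
buffer_size = "localhost"                                         
                                                                  
                                                                  
                                                                  
                                                                  
                                                                  
                                                                  
                                                                  
                                                                  
                                                                  
                                                                  
                                                                  
                                                                  


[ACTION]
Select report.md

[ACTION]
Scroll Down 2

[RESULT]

 config.toml │[report.md]│ draft.txt                              
──────────────────────────────────────────────────────────────────
The process processes user sessions reliably.                     
                                                                  
                                                                  
The process coordinates database records efficiently. The algorith
Each component analyzes thread pools concurrently.                
                                                                  
This module transforms memory allocations reliably.               
The algorithm coordinates network connections incrementally. Data 
Each component validates memory allocations asynchronously. Error 
                                                                  
                                                                  
                                                                  
                                                                  
                                                                  
                                                                  
                                                                  
                                                                  
                                                                  
                                                                  


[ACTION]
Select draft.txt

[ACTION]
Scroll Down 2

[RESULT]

 config.toml │ report.md │[draft.txt]                             
──────────────────────────────────────────────────────────────────
The architecture optimizes network connections asynchronously. Err
The pipeline generates user sessions reliably. This module impleme
Each component manages configuration files concurrently. The frame
Error handling processes user sessions periodically. The pipeline 
                                                                  
Error handling analyzes log entries asynchronously.               
The system analyzes thread pools sequentially.                    
The process optimizes user sessions sequentially.                 
                                                                  
                                                                  
                                                                  
                                                                  
                                                                  
                                                                  
                                                                  
                                                                  
                                                                  
                                                                  
                                                                  


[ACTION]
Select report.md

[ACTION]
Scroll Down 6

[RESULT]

 config.toml │[report.md]│ draft.txt                              
──────────────────────────────────────────────────────────────────
Each component analyzes thread pools concurrently.                
                                                                  
This module transforms memory allocations reliably.               
The algorithm coordinates network connections incrementally. Data 
Each component validates memory allocations asynchronously. Error 
                                                                  
                                                                  
                                                                  
                                                                  
                                                                  
                                                                  
                                                                  
                                                                  
                                                                  
                                                                  
                                                                  
                                                                  
                                                                  
                                                                  


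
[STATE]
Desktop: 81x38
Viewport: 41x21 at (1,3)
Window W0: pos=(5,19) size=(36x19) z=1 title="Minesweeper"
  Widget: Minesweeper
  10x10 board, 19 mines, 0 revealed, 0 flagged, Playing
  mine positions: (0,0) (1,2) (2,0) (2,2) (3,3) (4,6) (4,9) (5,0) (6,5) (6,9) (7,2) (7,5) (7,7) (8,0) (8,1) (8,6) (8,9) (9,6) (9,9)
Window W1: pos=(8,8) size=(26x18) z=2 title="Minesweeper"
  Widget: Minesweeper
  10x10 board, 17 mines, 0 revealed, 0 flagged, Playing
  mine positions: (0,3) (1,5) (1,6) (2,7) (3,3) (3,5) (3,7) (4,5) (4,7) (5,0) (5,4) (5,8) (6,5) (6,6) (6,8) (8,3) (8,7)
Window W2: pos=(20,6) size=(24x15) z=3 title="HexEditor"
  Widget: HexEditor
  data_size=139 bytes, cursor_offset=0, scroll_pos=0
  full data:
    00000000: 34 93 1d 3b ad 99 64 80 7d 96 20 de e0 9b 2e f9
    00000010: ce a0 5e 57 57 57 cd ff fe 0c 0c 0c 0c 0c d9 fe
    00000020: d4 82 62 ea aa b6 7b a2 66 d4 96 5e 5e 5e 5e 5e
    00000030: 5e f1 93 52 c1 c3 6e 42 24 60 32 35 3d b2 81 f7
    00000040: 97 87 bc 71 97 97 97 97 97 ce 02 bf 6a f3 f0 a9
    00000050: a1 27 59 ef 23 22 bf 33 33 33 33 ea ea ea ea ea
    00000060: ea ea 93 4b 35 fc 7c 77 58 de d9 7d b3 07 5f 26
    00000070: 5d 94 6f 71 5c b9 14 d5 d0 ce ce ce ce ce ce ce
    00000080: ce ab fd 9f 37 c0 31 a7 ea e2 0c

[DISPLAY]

                                         
                                         
                                         
                   ┏━━━━━━━━━━━━━━━━━━━━━
                   ┃ HexEditor           
       ┏━━━━━━━━━━━┠─────────────────────
       ┃ Minesweepe┃00000000  34 93 1d 3b
       ┠───────────┃00000010  ce a0 5e 57
       ┃■■■■■■■■■■ ┃00000020  d4 82 62 ea
       ┃■■■■■■■■■■ ┃00000030  5e f1 93 52
       ┃■■■■■■■■■■ ┃00000040  97 87 bc 71
       ┃■■■■■■■■■■ ┃00000050  a1 27 59 ef
       ┃■■■■■■■■■■ ┃00000060  ea ea 93 4b
       ┃■■■■■■■■■■ ┃00000070  5d 94 6f 71
       ┃■■■■■■■■■■ ┃00000080  ce ab fd 9f
       ┃■■■■■■■■■■ ┃                     
    ┏━━┃■■■■■■■■■■ ┃                     
    ┃ M┃■■■■■■■■■■ ┗━━━━━━━━━━━━━━━━━━━━━
    ┠──┃                        ┃──────┨ 
    ┃■■┃                        ┃      ┃ 
    ┃■■┃                        ┃      ┃ 


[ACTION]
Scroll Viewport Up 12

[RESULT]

                                         
                                         
                                         
                                         
                                         
                                         
                   ┏━━━━━━━━━━━━━━━━━━━━━
                   ┃ HexEditor           
       ┏━━━━━━━━━━━┠─────────────────────
       ┃ Minesweepe┃00000000  34 93 1d 3b
       ┠───────────┃00000010  ce a0 5e 57
       ┃■■■■■■■■■■ ┃00000020  d4 82 62 ea
       ┃■■■■■■■■■■ ┃00000030  5e f1 93 52
       ┃■■■■■■■■■■ ┃00000040  97 87 bc 71
       ┃■■■■■■■■■■ ┃00000050  a1 27 59 ef
       ┃■■■■■■■■■■ ┃00000060  ea ea 93 4b
       ┃■■■■■■■■■■ ┃00000070  5d 94 6f 71
       ┃■■■■■■■■■■ ┃00000080  ce ab fd 9f
       ┃■■■■■■■■■■ ┃                     
    ┏━━┃■■■■■■■■■■ ┃                     
    ┃ M┃■■■■■■■■■■ ┗━━━━━━━━━━━━━━━━━━━━━


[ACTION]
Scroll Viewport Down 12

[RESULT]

       ┃■■■■■■■■■■ ┃00000030  5e f1 93 52
       ┃■■■■■■■■■■ ┃00000040  97 87 bc 71
       ┃■■■■■■■■■■ ┃00000050  a1 27 59 ef
       ┃■■■■■■■■■■ ┃00000060  ea ea 93 4b
       ┃■■■■■■■■■■ ┃00000070  5d 94 6f 71
       ┃■■■■■■■■■■ ┃00000080  ce ab fd 9f
       ┃■■■■■■■■■■ ┃                     
    ┏━━┃■■■■■■■■■■ ┃                     
    ┃ M┃■■■■■■■■■■ ┗━━━━━━━━━━━━━━━━━━━━━
    ┠──┃                        ┃──────┨ 
    ┃■■┃                        ┃      ┃ 
    ┃■■┃                        ┃      ┃ 
    ┃■■┃                        ┃      ┃ 
    ┃■■┗━━━━━━━━━━━━━━━━━━━━━━━━┛      ┃ 
    ┃■■■■■■■■■■                        ┃ 
    ┃■■■■■■■■■■                        ┃ 
    ┃■■■■■■■■■■                        ┃ 
    ┃■■■■■■■■■■                        ┃ 
    ┃■■■■■■■■■■                        ┃ 
    ┃■■■■■■■■■■                        ┃ 
    ┃                                  ┃ 


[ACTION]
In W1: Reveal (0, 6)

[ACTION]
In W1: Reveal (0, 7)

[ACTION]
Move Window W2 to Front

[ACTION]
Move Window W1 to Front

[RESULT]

       ┃■■■■■■■■■■              ┃f1 93 52
       ┃■■■■■■■■■■              ┃87 bc 71
       ┃■■■■■■■■■■              ┃27 59 ef
       ┃■■■■■■■■■■              ┃ea 93 4b
       ┃■■■■■■■■■■              ┃94 6f 71
       ┃■■■■■■■■■■              ┃ab fd 9f
       ┃■■■■■■■■■■              ┃        
    ┏━━┃■■■■■■■■■■              ┃        
    ┃ M┃■■■■■■■■■■              ┃━━━━━━━━
    ┠──┃                        ┃──────┨ 
    ┃■■┃                        ┃      ┃ 
    ┃■■┃                        ┃      ┃ 
    ┃■■┃                        ┃      ┃ 
    ┃■■┗━━━━━━━━━━━━━━━━━━━━━━━━┛      ┃ 
    ┃■■■■■■■■■■                        ┃ 
    ┃■■■■■■■■■■                        ┃ 
    ┃■■■■■■■■■■                        ┃ 
    ┃■■■■■■■■■■                        ┃ 
    ┃■■■■■■■■■■                        ┃ 
    ┃■■■■■■■■■■                        ┃ 
    ┃                                  ┃ 


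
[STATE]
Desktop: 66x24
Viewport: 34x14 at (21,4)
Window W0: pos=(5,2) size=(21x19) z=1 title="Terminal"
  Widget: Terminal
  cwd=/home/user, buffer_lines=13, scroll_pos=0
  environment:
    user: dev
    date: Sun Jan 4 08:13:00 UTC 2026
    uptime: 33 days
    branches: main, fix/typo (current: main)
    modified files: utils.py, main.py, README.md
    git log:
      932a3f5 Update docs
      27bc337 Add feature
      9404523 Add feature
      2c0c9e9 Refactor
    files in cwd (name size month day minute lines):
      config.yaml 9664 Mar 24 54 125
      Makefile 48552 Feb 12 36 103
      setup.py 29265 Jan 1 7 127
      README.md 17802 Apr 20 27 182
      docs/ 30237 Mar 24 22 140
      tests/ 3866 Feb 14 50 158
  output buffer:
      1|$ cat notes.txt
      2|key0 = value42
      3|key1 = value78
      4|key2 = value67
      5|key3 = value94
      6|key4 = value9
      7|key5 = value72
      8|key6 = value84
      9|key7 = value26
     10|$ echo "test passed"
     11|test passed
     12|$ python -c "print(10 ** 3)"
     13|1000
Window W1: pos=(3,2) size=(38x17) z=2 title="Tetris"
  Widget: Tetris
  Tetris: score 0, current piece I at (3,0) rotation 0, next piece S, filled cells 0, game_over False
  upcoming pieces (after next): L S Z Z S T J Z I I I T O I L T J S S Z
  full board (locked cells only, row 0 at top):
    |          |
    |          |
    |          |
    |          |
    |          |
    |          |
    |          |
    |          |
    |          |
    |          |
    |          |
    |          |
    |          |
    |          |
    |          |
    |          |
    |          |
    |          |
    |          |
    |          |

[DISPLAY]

───────────────────┨              
                   ┃              
                   ┃              
                   ┃              
                   ┃              
                   ┃              
                   ┃              
                   ┃              
                   ┃              
                   ┃              
                   ┃              
                   ┃              
                   ┃              
                   ┃              


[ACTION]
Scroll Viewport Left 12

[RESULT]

───────────────────────────────┨  
     │Next:                    ┃  
     │ ░░                      ┃  
     │░░                       ┃  
     │                         ┃  
     │                         ┃  
     │                         ┃  
     │Score:                   ┃  
     │0                        ┃  
     │                         ┃  
     │                         ┃  
     │                         ┃  
     │                         ┃  
     │                         ┃  


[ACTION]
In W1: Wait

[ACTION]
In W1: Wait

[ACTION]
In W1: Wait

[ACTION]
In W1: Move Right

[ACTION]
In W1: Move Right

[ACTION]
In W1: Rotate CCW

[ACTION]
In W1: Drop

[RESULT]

───────────────────────────────┨  
█    │Next:                    ┃  
     │ ░░                      ┃  
     │░░                       ┃  
     │                         ┃  
     │                         ┃  
     │                         ┃  
     │Score:                   ┃  
     │0                        ┃  
     │                         ┃  
     │                         ┃  
     │                         ┃  
     │                         ┃  
     │                         ┃  


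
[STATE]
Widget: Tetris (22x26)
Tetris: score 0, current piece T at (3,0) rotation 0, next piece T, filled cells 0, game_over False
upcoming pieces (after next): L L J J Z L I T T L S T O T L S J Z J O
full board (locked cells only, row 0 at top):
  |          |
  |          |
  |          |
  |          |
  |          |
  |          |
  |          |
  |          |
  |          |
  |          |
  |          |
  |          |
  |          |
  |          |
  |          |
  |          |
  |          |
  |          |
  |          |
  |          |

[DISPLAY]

    ▒     │Next:      
   ▒▒▒    │ ▒         
          │▒▒▒        
          │           
          │           
          │           
          │Score:     
          │0          
          │           
          │           
          │           
          │           
          │           
          │           
          │           
          │           
          │           
          │           
          │           
          │           
          │           
          │           
          │           
          │           
          │           
          │           


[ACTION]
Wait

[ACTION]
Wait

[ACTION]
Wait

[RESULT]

          │Next:      
          │ ▒         
          │▒▒▒        
    ▒     │           
   ▒▒▒    │           
          │           
          │Score:     
          │0          
          │           
          │           
          │           
          │           
          │           
          │           
          │           
          │           
          │           
          │           
          │           
          │           
          │           
          │           
          │           
          │           
          │           
          │           


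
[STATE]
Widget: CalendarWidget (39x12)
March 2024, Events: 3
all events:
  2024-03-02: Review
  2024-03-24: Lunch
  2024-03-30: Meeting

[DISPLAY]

               March 2024              
Mo Tu We Th Fr Sa Su                   
             1  2*  3                  
 4  5  6  7  8  9 10                   
11 12 13 14 15 16 17                   
18 19 20 21 22 23 24*                  
25 26 27 28 29 30* 31                  
                                       
                                       
                                       
                                       
                                       


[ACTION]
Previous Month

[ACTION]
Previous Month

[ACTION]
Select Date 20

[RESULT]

              January 2024             
Mo Tu We Th Fr Sa Su                   
 1  2  3  4  5  6  7                   
 8  9 10 11 12 13 14                   
15 16 17 18 19 [20] 21                 
22 23 24 25 26 27 28                   
29 30 31                               
                                       
                                       
                                       
                                       
                                       


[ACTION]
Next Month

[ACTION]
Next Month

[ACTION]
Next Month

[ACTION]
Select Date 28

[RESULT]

               April 2024              
Mo Tu We Th Fr Sa Su                   
 1  2  3  4  5  6  7                   
 8  9 10 11 12 13 14                   
15 16 17 18 19 20 21                   
22 23 24 25 26 27 [28]                 
29 30                                  
                                       
                                       
                                       
                                       
                                       


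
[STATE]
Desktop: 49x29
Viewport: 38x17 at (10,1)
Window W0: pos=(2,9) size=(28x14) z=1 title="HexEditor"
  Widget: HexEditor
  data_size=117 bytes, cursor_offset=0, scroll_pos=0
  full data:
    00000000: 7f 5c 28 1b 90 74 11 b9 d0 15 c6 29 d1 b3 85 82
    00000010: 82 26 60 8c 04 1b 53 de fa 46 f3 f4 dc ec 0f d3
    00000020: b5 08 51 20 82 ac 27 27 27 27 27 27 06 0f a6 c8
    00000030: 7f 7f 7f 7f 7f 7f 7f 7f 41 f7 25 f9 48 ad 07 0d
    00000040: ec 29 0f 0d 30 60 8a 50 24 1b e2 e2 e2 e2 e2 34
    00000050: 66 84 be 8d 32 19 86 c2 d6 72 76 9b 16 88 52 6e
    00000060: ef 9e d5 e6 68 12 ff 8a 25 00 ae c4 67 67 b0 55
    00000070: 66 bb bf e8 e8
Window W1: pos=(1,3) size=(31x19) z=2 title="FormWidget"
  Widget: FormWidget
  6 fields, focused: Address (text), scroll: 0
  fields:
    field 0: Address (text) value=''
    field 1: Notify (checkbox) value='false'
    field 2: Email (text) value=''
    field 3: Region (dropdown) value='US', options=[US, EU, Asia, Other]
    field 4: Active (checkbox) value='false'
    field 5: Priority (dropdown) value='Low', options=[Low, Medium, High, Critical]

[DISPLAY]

                                      
                                      
━━━━━━━━━━━━━━━━━━━━━┓                
get                  ┃                
─────────────────────┨                
s:    [             ]┃                
:     [ ]            ┃                
      [             ]┃                
:     [US          ▼]┃                
:     [ ]            ┃                
ty:   [Low         ▼]┃                
                     ┃                
                     ┃                
                     ┃                
                     ┃                
                     ┃                
                     ┃                


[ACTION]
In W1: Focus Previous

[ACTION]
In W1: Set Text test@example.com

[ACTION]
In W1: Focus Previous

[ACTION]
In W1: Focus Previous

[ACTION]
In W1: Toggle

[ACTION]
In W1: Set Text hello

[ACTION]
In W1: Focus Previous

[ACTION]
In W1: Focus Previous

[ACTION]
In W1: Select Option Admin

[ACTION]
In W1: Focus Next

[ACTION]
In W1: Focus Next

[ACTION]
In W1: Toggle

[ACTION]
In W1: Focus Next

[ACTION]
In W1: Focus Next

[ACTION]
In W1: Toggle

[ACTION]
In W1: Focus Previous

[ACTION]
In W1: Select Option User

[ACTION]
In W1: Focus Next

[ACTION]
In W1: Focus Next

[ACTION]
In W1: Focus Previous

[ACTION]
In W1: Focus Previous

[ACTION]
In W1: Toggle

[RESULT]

                                      
                                      
━━━━━━━━━━━━━━━━━━━━━┓                
get                  ┃                
─────────────────────┨                
s:    [             ]┃                
:     [ ]            ┃                
      [             ]┃                
:     [US          ▼]┃                
:     [x]            ┃                
ty:   [Low         ▼]┃                
                     ┃                
                     ┃                
                     ┃                
                     ┃                
                     ┃                
                     ┃                


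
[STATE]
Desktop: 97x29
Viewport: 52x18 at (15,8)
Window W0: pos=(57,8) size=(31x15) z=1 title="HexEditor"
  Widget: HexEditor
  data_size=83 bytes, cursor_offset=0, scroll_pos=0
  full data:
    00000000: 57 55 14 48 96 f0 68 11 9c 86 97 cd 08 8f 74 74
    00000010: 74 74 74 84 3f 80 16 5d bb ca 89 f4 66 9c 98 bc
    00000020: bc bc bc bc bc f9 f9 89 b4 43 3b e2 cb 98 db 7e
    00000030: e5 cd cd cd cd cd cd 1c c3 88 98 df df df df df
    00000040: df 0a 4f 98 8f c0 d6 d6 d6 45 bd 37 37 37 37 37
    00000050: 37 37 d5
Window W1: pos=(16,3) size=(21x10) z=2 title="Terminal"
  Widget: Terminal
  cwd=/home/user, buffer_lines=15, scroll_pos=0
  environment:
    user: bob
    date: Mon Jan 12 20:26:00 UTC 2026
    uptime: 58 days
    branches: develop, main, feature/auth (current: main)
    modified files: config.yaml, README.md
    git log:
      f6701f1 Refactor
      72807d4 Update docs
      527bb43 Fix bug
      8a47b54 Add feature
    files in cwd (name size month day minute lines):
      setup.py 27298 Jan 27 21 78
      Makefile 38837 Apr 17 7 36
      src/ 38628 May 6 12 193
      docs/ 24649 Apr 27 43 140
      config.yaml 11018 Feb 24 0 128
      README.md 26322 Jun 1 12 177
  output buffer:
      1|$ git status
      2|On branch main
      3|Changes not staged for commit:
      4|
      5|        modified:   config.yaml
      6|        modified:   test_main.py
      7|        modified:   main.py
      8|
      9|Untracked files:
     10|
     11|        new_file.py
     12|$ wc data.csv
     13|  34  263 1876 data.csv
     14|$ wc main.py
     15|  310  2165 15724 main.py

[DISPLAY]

 ┃Changes not staged ┃                    ┏━━━━━━━━━
 ┃                   ┃                    ┃ HexEdito
 ┃        modified:  ┃                    ┠─────────
 ┃        modified:  ┃                    ┃00000000 
 ┗━━━━━━━━━━━━━━━━━━━┛                    ┃00000010 
                                          ┃00000020 
                                          ┃00000030 
                                          ┃00000040 
                                          ┃00000050 
                                          ┃         
                                          ┃         
                                          ┃         
                                          ┃         
                                          ┃         
                                          ┗━━━━━━━━━
                                                    
                                                    
                                                    


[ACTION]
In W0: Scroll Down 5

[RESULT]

 ┃Changes not staged ┃                    ┏━━━━━━━━━
 ┃                   ┃                    ┃ HexEdito
 ┃        modified:  ┃                    ┠─────────
 ┃        modified:  ┃                    ┃00000050 
 ┗━━━━━━━━━━━━━━━━━━━┛                    ┃         
                                          ┃         
                                          ┃         
                                          ┃         
                                          ┃         
                                          ┃         
                                          ┃         
                                          ┃         
                                          ┃         
                                          ┃         
                                          ┗━━━━━━━━━
                                                    
                                                    
                                                    


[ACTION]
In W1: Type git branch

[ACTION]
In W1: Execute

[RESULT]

 ┃  develop          ┃                    ┏━━━━━━━━━
 ┃* main             ┃                    ┃ HexEdito
 ┃  feature/auth     ┃                    ┠─────────
 ┃$ █                ┃                    ┃00000050 
 ┗━━━━━━━━━━━━━━━━━━━┛                    ┃         
                                          ┃         
                                          ┃         
                                          ┃         
                                          ┃         
                                          ┃         
                                          ┃         
                                          ┃         
                                          ┃         
                                          ┃         
                                          ┗━━━━━━━━━
                                                    
                                                    
                                                    


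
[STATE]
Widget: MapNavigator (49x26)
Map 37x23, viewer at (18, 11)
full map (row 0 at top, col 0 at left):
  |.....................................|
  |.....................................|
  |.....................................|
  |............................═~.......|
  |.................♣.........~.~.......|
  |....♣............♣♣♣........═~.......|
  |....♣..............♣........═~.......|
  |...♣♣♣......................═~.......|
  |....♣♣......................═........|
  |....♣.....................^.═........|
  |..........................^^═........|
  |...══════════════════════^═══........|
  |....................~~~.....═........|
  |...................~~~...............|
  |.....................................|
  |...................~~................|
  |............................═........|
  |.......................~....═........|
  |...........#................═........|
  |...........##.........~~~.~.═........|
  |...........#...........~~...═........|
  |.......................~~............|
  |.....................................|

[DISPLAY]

                                                 
                                                 
      .....................................      
      .....................................      
      .....................................      
      ............................═~.......      
      .................♣.........~.~.......      
      ....♣............♣♣♣........═~.......      
      ....♣..............♣........═~.......      
      ...♣♣♣......................═~.......      
      ....♣♣......................═........      
      ....♣.....................^.═........      
      ..........................^^═........      
      ...═══════════════@══════^═══........      
      ....................~~~.....═........      
      ...................~~~...............      
      .....................................      
      ...................~~................      
      ............................═........      
      .......................~....═........      
      ...........#................═........      
      ...........##.........~~~.~.═........      
      ...........#...........~~...═........      
      .......................~~............      
      .....................................      
                                                 


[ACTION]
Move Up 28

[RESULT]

                                                 
                                                 
                                                 
                                                 
                                                 
                                                 
                                                 
                                                 
                                                 
                                                 
                                                 
                                                 
                                                 
      ..................@..................      
      .....................................      
      .....................................      
      ............................═~.......      
      .................♣.........~.~.......      
      ....♣............♣♣♣........═~.......      
      ....♣..............♣........═~.......      
      ...♣♣♣......................═~.......      
      ....♣♣......................═........      
      ....♣.....................^.═........      
      ..........................^^═........      
      ...══════════════════════^═══........      
      ....................~~~.....═........      


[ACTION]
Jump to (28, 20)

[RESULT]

♣♣......................═~.......                
♣♣......................═........                
♣.....................^.═........                
......................^^═........                
═════════════════════^═══........                
................~~~.....═........                
...............~~~...............                
.................................                
...............~~................                
........................═........                
...................~....═........                
.......#................═........                
.......##.........~~~.~.═........                
.......#...........~~...@........                
...................~~............                
.................................                
                                                 
                                                 
                                                 
                                                 
                                                 
                                                 
                                                 
                                                 
                                                 
                                                 


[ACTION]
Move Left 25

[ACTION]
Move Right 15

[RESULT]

      ...♣♣♣......................═~.......      
      ....♣♣......................═........      
      ....♣.....................^.═........      
      ..........................^^═........      
      ...══════════════════════^═══........      
      ....................~~~.....═........      
      ...................~~~...............      
      .....................................      
      ...................~~................      
      ............................═........      
      .......................~....═........      
      ...........#................═........      
      ...........##.........~~~.~.═........      
      ...........#......@....~~...═........      
      .......................~~............      
      .....................................      
                                                 
                                                 
                                                 
                                                 
                                                 
                                                 
                                                 
                                                 
                                                 
                                                 


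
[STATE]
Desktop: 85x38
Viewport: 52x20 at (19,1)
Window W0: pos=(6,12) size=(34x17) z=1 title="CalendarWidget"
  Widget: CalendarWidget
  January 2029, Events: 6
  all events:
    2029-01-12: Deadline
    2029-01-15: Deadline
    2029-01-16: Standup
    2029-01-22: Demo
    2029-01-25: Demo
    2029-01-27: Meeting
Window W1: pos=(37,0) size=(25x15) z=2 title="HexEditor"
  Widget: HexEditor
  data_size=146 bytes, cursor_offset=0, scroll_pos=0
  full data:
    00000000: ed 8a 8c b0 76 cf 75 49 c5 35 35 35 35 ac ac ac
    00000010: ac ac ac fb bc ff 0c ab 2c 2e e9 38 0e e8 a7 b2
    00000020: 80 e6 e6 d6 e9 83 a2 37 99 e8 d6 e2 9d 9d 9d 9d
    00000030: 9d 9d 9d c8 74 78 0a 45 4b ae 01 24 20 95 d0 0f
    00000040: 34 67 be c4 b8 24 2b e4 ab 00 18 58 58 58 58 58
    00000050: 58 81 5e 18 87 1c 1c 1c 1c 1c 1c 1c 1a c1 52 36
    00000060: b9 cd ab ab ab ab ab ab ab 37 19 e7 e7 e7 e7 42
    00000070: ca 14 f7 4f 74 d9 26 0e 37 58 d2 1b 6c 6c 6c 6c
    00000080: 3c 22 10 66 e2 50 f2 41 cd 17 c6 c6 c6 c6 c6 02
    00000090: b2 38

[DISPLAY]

                  ┃ HexEditor             ┃         
                  ┠───────────────────────┨         
                  ┃00000000  ED 8a 8c b0 7┃         
                  ┃00000010  ac ac ac fb b┃         
                  ┃00000020  80 e6 e6 d6 e┃         
                  ┃00000030  9d 9d 9d c8 7┃         
                  ┃00000040  34 67 be c4 b┃         
                  ┃00000050  58 81 5e 18 8┃         
                  ┃00000060  b9 cd ab ab a┃         
                  ┃00000070  ca 14 f7 4f 7┃         
                  ┃00000080  3c 22 10 66 e┃         
━━━━━━━━━━━━━━━━━━┃00000090  b2 38        ┃         
get               ┃                       ┃         
──────────────────┗━━━━━━━━━━━━━━━━━━━━━━━┛         
nuary 2029          ┃                               
Fr Sa Su            ┃                               
 5  6  7            ┃                               
12* 13 14           ┃                               
8 19 20 21          ┃                               
* 26 27* 28         ┃                               


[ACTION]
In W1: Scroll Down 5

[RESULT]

                  ┃ HexEditor             ┃         
                  ┠───────────────────────┨         
                  ┃00000050  58 81 5e 18 8┃         
                  ┃00000060  b9 cd ab ab a┃         
                  ┃00000070  ca 14 f7 4f 7┃         
                  ┃00000080  3c 22 10 66 e┃         
                  ┃00000090  b2 38        ┃         
                  ┃                       ┃         
                  ┃                       ┃         
                  ┃                       ┃         
                  ┃                       ┃         
━━━━━━━━━━━━━━━━━━┃                       ┃         
get               ┃                       ┃         
──────────────────┗━━━━━━━━━━━━━━━━━━━━━━━┛         
nuary 2029          ┃                               
Fr Sa Su            ┃                               
 5  6  7            ┃                               
12* 13 14           ┃                               
8 19 20 21          ┃                               
* 26 27* 28         ┃                               


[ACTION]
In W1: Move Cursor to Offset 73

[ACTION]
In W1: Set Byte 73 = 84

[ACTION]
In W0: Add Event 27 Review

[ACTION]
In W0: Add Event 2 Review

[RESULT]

                  ┃ HexEditor             ┃         
                  ┠───────────────────────┨         
                  ┃00000050  58 81 5e 18 8┃         
                  ┃00000060  b9 cd ab ab a┃         
                  ┃00000070  ca 14 f7 4f 7┃         
                  ┃00000080  3c 22 10 66 e┃         
                  ┃00000090  b2 38        ┃         
                  ┃                       ┃         
                  ┃                       ┃         
                  ┃                       ┃         
                  ┃                       ┃         
━━━━━━━━━━━━━━━━━━┃                       ┃         
get               ┃                       ┃         
──────────────────┗━━━━━━━━━━━━━━━━━━━━━━━┛         
nuary 2029          ┃                               
Fr Sa Su            ┃                               
  5  6  7           ┃                               
12* 13 14           ┃                               
8 19 20 21          ┃                               
* 26 27* 28         ┃                               
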